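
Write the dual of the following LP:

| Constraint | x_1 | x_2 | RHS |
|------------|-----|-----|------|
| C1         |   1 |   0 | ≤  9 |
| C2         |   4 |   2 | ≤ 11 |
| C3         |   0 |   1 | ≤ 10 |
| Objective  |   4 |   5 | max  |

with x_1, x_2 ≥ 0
Minimize: z = 9y1 + 11y2 + 10y3

Subject to:
  C1: -y1 - 4y2 ≤ -4
  C2: -2y2 - y3 ≤ -5
  y1, y2, y3 ≥ 0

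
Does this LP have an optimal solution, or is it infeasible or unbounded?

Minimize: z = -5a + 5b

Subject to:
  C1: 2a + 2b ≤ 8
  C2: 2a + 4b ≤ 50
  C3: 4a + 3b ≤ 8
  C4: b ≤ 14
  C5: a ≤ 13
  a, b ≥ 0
The point (2, 0) satisfies every constraint, so the LP is feasible; the constraints give a ≤ 13 and b ≤ 14, which with a, b ≥ 0 keep the feasible region inside a bounded box. A feasible, bounded LP attains a finite optimum at a vertex.

The LP has an optimal solution: (2, 0) with z = -10.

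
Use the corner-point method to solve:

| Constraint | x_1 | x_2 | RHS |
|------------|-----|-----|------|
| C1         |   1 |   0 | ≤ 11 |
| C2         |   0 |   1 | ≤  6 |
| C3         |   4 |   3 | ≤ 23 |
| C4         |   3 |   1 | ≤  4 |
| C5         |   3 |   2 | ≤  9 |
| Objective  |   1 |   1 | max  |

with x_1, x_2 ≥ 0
Each vertex is the intersection of two constraint boundaries that also satisfies all remaining constraints:
  x_1 = 0 and x_2 = 0 → (0, 0)
  3x_1 + x_2 = 4 and x_2 = 0 → (1.333, 0)
  3x_1 + x_2 = 4 and x_1 = 0 → (0, 4)

Evaluating z = x_1 + x_2 at each vertex:
  (0, 0): z = 0
  (1.333, 0): z = 1.333
  (0, 4): z = 4

The maximum is at (0, 4) with z = 4.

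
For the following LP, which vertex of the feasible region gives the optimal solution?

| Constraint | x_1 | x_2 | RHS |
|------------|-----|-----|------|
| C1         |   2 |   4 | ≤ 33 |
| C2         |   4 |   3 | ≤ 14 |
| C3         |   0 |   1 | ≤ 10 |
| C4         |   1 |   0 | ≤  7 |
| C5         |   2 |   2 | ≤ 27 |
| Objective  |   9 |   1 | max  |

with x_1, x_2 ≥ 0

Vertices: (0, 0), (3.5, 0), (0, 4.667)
(3.5, 0) with z = 31.5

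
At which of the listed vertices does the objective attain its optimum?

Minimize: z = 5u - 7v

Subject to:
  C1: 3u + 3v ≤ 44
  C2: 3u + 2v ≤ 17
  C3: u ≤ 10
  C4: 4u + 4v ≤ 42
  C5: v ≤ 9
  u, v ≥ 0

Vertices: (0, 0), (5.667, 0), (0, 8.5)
Evaluating z = 5u - 7v at each vertex:
  (0, 0): z = 0
  (5.667, 0): z = 28.33
  (0, 8.5): z = -59.5

The smallest value is z = -59.5, attained at (0, 8.5).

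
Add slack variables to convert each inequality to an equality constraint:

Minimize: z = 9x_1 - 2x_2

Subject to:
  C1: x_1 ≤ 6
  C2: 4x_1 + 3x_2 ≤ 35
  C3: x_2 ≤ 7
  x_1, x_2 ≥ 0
min z = 9x_1 - 2x_2

s.t.
  x_1 + s1 = 6
  4x_1 + 3x_2 + s2 = 35
  x_2 + s3 = 7
  x_1, x_2, s1, s2, s3 ≥ 0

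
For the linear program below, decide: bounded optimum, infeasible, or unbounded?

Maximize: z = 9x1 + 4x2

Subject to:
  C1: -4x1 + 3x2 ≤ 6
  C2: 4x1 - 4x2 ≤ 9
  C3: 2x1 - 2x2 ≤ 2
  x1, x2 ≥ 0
Feasible point: (0, 0) satisfies every constraint, so the LP is feasible.
Direction d = (1, 1): for each constraint row a, a·d ≤ 0 —
  (-4)(1) + (3)(1) = -1 ≤ 0
  (4)(1) + (-4)(1) = 0 ≤ 0
  (2)(1) + (-2)(1) = 0 ≤ 0
and d ≥ 0, so (0, 0) + t·d stays feasible for every t ≥ 0. Along this ray z = 9x1 + 4x2 changes by 13 per unit t, so z → +∞.

Unbounded: there is a feasible ray along which z → +∞.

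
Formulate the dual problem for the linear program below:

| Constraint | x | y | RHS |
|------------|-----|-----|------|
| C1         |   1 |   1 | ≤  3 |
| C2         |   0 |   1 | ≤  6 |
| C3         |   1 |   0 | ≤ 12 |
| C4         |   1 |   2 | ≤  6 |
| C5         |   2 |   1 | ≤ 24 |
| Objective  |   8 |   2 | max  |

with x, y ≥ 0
Minimize: z = 3y1 + 6y2 + 12y3 + 6y4 + 24y5

Subject to:
  C1: -y1 - y3 - y4 - 2y5 ≤ -8
  C2: -y1 - y2 - 2y4 - y5 ≤ -2
  y1, y2, y3, y4, y5 ≥ 0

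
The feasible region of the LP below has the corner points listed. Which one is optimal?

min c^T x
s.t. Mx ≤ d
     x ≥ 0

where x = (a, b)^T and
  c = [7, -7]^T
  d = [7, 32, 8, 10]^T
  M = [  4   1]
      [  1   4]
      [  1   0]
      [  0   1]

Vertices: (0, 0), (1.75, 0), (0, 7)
(0, 7) with z = -49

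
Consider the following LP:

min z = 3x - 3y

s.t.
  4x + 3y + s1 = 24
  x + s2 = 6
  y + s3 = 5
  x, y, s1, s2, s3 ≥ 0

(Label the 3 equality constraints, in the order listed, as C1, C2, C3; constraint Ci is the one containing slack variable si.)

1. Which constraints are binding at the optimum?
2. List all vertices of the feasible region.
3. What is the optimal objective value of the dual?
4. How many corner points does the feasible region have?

1. C3, x ≥ 0
2. (0, 0), (6, 0), (2.25, 5), (0, 5)
3. -15 (by strong duality, equal to the primal optimum)
4. 4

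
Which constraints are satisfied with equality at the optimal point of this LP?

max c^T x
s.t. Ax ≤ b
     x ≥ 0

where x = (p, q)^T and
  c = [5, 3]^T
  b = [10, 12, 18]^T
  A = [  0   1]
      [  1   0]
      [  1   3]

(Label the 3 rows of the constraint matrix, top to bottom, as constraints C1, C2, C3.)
Optimal: p = 12, q = 2
Slack at optimum:
  C1: slack = 8
  C2: slack = 0 (binding)
  C3: slack = 0 (binding)
  p ≥ 0: p = 12
  q ≥ 0: q = 2
Binding constraints: C2, C3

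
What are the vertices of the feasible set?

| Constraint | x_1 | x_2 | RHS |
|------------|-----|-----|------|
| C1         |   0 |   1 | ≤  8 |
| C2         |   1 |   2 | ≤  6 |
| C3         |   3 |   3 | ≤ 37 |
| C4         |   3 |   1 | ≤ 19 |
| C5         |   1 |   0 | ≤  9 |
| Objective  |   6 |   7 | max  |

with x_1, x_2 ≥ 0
Each vertex is the intersection of two constraint boundaries that also satisfies all remaining constraints:
  x_1 = 0 and x_2 = 0 → (0, 0)
  x_1 + 2x_2 = 6 and x_2 = 0 → (6, 0)
  x_1 + 2x_2 = 6 and x_1 = 0 → (0, 3)

Vertices: (0, 0), (6, 0), (0, 3)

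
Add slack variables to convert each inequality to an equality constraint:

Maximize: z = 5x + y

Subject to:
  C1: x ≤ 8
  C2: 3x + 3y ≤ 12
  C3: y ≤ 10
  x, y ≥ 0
max z = 5x + y

s.t.
  x + s1 = 8
  3x + 3y + s2 = 12
  y + s3 = 10
  x, y, s1, s2, s3 ≥ 0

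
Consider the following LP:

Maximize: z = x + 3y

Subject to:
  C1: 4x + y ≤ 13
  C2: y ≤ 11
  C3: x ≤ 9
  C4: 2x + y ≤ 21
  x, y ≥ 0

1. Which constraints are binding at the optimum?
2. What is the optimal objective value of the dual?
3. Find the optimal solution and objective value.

1. C1, C2
2. 33.5 (by strong duality, equal to the primal optimum)
3. x = 0.5, y = 11, z = 33.5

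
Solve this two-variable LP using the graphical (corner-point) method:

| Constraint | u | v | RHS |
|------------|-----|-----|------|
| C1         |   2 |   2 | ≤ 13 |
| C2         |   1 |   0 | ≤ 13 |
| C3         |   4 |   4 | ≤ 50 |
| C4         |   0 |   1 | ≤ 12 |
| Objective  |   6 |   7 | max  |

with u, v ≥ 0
u = 0, v = 6.5, z = 45.5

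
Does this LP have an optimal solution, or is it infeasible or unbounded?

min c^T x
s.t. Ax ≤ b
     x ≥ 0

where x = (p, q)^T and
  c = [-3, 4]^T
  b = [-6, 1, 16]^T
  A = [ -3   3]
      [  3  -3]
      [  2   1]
One constraint requires 3p - 3q ≤ 1, while the constraint -3p + 3q ≤ -6 is equivalent to 3p - 3q ≥ 6. Together they would need 6 ≤ 3p - 3q ≤ 1, which is impossible since 6 > 1. No point satisfies all constraints.

Infeasible: no point satisfies all constraints simultaneously.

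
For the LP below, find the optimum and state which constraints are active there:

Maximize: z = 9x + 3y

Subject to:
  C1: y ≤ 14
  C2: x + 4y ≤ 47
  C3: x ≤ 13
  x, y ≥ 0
Optimal: x = 13, y = 8.5
Slack at optimum:
  C1: slack = 5.5
  C2: slack = 0 (binding)
  C3: slack = 0 (binding)
  x ≥ 0: x = 13
  y ≥ 0: y = 8.5
Binding constraints: C2, C3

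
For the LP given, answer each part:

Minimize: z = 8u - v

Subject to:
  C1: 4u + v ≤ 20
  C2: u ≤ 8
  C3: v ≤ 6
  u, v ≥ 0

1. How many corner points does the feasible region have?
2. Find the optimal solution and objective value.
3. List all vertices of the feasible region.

1. 4
2. u = 0, v = 6, z = -6
3. (0, 0), (5, 0), (3.5, 6), (0, 6)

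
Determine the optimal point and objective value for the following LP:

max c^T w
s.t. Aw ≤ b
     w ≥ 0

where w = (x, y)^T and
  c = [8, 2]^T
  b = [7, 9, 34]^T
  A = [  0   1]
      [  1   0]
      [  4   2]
Each vertex is the intersection of two constraint boundaries that also satisfies all remaining constraints:
  x = 0 and y = 0 → (0, 0)
  4x + 2y = 34 and y = 0 → (8.5, 0)
  y = 7 and 4x + 2y = 34 → (5, 7)
  y = 7 and x = 0 → (0, 7)

Evaluating z = 8x + 2y at each vertex:
  (0, 0): z = 0
  (8.5, 0): z = 68
  (5, 7): z = 54
  (0, 7): z = 14

The maximum is at (8.5, 0) with z = 68.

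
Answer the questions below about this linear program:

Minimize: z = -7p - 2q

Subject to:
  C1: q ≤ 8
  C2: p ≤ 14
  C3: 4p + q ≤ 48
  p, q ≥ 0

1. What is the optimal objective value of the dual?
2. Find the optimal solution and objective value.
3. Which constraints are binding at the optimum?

1. -86 (by strong duality, equal to the primal optimum)
2. p = 10, q = 8, z = -86
3. C1, C3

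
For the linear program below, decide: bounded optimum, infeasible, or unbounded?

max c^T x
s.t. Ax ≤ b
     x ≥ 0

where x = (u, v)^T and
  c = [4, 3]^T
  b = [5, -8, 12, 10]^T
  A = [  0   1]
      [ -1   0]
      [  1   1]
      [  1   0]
The point (10, 2) satisfies every constraint, so the LP is feasible; the constraints give u ≤ 10 and v ≤ 5, which with u, v ≥ 0 keep the feasible region inside a bounded box. A feasible, bounded LP attains a finite optimum at a vertex.

Bounded optimum: z* = 46 at (10, 2).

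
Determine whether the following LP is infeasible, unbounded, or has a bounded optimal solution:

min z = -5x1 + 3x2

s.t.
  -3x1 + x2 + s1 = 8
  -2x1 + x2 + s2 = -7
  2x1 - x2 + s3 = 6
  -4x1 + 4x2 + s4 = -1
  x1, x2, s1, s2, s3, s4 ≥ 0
The row 2x1 - x2 + s3 = 6 with s3 ≥ 0 requires 2x1 - x2 ≤ 6, while the row -2x1 + x2 + s2 = -7 with s2 ≥ 0 is equivalent to 2x1 - x2 ≥ 7. Together they would need 7 ≤ 2x1 - x2 ≤ 6, which is impossible since 7 > 6. No point satisfies all constraints.

Infeasible: no point satisfies all constraints simultaneously.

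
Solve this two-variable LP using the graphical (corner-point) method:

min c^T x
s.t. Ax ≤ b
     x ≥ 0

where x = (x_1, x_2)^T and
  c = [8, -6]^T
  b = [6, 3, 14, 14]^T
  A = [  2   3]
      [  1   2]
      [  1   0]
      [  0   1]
Each vertex is the intersection of two constraint boundaries that also satisfies all remaining constraints:
  x_1 = 0 and x_2 = 0 → (0, 0)
  2x_1 + 3x_2 = 6 and x_1 + 2x_2 = 3 → (3, 0)
  x_1 + 2x_2 = 3 and x_1 = 0 → (0, 1.5)

Evaluating z = 8x_1 - 6x_2 at each vertex:
  (0, 0): z = 0
  (3, 0): z = 24
  (0, 1.5): z = -9

The minimum is at (0, 1.5) with z = -9.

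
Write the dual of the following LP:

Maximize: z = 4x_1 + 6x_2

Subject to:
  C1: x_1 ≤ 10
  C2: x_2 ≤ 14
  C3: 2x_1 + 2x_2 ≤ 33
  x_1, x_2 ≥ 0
Minimize: z = 10y1 + 14y2 + 33y3

Subject to:
  C1: -y1 - 2y3 ≤ -4
  C2: -y2 - 2y3 ≤ -6
  y1, y2, y3 ≥ 0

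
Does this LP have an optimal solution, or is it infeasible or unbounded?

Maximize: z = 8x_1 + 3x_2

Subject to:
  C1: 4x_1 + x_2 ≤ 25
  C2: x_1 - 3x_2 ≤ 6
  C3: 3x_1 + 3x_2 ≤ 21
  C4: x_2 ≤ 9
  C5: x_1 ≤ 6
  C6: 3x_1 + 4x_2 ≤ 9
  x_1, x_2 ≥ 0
The point (3, 0) satisfies every constraint, so the LP is feasible; the constraints give x_1 ≤ 6 and x_2 ≤ 9, which with x_1, x_2 ≥ 0 keep the feasible region inside a bounded box. A feasible, bounded LP attains a finite optimum at a vertex.

The LP has an optimal solution: (3, 0) with z = 24.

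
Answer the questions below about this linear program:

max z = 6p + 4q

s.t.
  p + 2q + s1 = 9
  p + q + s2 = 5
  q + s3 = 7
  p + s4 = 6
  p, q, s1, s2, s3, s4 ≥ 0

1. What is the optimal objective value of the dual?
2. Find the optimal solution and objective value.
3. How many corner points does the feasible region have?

1. 30 (by strong duality, equal to the primal optimum)
2. p = 5, q = 0, z = 30
3. 4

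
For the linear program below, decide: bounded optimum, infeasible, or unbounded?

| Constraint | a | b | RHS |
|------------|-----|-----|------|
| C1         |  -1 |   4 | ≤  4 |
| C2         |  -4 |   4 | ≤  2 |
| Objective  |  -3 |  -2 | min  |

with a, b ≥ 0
Feasible point: (0, 0) satisfies every constraint, so the LP is feasible.
Direction d = (1, 0): for each constraint row a, a·d ≤ 0 —
  (-1)(1) + (4)(0) = -1 ≤ 0
  (-4)(1) + (4)(0) = -4 ≤ 0
and d ≥ 0, so (0, 0) + t·d stays feasible for every t ≥ 0. Along this ray z = -3a - 2b changes by -3 per unit t, so z → −∞.

Unbounded — the objective can decrease without bound over the feasible region.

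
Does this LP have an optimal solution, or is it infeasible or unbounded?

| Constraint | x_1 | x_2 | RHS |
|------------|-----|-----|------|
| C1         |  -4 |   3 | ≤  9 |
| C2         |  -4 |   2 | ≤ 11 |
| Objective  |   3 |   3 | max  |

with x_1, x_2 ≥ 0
Feasible point: (0, 0) satisfies every constraint, so the LP is feasible.
Direction d = (1, 0): for each constraint row a, a·d ≤ 0 —
  (-4)(1) + (3)(0) = -4 ≤ 0
  (-4)(1) + (2)(0) = -4 ≤ 0
and d ≥ 0, so (0, 0) + t·d stays feasible for every t ≥ 0. Along this ray z = 3x_1 + 3x_2 changes by 3 per unit t, so z → +∞.

Unbounded: there is a feasible ray along which z → +∞.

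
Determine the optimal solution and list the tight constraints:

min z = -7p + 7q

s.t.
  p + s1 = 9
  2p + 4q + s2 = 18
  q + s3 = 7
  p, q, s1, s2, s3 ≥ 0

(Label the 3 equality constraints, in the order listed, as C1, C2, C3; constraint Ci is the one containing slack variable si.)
Optimal: p = 9, q = 0
Binding: C1, C2, q ≥ 0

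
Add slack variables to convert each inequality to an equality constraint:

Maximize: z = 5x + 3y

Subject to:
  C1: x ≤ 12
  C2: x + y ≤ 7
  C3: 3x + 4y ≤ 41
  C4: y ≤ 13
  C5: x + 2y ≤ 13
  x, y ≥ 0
max z = 5x + 3y

s.t.
  x + s1 = 12
  x + y + s2 = 7
  3x + 4y + s3 = 41
  y + s4 = 13
  x + 2y + s5 = 13
  x, y, s1, s2, s3, s4, s5 ≥ 0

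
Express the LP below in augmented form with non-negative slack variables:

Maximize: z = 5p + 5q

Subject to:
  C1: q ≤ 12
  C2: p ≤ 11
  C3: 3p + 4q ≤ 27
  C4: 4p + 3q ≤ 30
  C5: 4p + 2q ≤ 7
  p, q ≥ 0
max z = 5p + 5q

s.t.
  q + s1 = 12
  p + s2 = 11
  3p + 4q + s3 = 27
  4p + 3q + s4 = 30
  4p + 2q + s5 = 7
  p, q, s1, s2, s3, s4, s5 ≥ 0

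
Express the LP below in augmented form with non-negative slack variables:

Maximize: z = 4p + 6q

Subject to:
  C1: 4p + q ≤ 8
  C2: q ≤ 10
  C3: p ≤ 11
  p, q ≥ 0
max z = 4p + 6q

s.t.
  4p + q + s1 = 8
  q + s2 = 10
  p + s3 = 11
  p, q, s1, s2, s3 ≥ 0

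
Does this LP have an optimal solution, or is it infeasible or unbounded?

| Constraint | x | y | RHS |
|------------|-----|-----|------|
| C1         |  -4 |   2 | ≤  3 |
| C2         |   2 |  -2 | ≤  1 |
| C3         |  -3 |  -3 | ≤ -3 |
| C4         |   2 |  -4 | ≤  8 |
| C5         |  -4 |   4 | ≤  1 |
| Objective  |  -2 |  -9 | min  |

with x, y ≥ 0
Feasible point: (1, 1) satisfies every constraint, so the LP is feasible.
Direction d = (1, 1): for each constraint row a, a·d ≤ 0 —
  (-4)(1) + (2)(1) = -2 ≤ 0
  (2)(1) + (-2)(1) = 0 ≤ 0
  (-3)(1) + (-3)(1) = -6 ≤ 0
  (2)(1) + (-4)(1) = -2 ≤ 0
  (-4)(1) + (4)(1) = 0 ≤ 0
and d ≥ 0, so (1, 1) + t·d stays feasible for every t ≥ 0. Along this ray z = -2x - 9y changes by -11 per unit t, so z → −∞.

Unbounded — the objective can decrease without bound over the feasible region.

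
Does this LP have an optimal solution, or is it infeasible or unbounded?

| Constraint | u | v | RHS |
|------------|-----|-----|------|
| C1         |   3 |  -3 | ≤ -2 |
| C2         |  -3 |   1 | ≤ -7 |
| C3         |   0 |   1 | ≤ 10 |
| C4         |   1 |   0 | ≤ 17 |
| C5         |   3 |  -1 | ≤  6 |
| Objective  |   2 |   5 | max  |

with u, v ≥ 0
C5 requires 3u - v ≤ 6, while C2 (-3u + v ≤ -7) is equivalent to 3u - v ≥ 7. Together they would need 7 ≤ 3u - v ≤ 6, which is impossible since 7 > 6. No point satisfies all constraints.

Infeasible — the constraint set is empty.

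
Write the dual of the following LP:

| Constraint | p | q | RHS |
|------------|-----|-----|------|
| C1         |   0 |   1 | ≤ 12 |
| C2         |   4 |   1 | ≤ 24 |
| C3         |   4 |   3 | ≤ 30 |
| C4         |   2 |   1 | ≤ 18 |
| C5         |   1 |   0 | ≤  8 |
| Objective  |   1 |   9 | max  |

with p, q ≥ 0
Minimize: z = 12y1 + 24y2 + 30y3 + 18y4 + 8y5

Subject to:
  C1: -4y2 - 4y3 - 2y4 - y5 ≤ -1
  C2: -y1 - y2 - 3y3 - y4 ≤ -9
  y1, y2, y3, y4, y5 ≥ 0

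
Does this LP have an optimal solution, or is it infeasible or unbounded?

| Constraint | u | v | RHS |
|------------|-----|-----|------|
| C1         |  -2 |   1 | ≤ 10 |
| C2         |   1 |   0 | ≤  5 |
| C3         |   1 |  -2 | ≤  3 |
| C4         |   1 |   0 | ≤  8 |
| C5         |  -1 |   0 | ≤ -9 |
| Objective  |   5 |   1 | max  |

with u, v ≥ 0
C2 requires u ≤ 5, while C5 (-u ≤ -9) is equivalent to u ≥ 9. Together they would need 9 ≤ u ≤ 5, which is impossible since 9 > 5. No point satisfies all constraints.

Infeasible — the constraint set is empty.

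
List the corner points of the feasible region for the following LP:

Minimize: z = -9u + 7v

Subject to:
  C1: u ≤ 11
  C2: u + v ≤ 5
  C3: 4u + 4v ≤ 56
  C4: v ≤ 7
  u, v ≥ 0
Each vertex is the intersection of two constraint boundaries that also satisfies all remaining constraints:
  u = 0 and v = 0 → (0, 0)
  u + v = 5 and v = 0 → (5, 0)
  u + v = 5 and u = 0 → (0, 5)

Vertices: (0, 0), (5, 0), (0, 5)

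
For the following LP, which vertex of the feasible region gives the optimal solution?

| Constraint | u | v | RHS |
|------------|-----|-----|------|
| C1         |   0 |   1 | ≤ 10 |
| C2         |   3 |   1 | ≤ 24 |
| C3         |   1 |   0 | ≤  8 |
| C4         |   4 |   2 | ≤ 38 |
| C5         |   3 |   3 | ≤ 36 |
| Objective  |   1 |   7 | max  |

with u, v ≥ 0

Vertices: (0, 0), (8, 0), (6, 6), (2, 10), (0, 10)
Evaluating z = u + 7v at each vertex:
  (0, 0): z = 0
  (8, 0): z = 8
  (6, 6): z = 48
  (2, 10): z = 72
  (0, 10): z = 70

The largest value is z = 72, attained at (2, 10).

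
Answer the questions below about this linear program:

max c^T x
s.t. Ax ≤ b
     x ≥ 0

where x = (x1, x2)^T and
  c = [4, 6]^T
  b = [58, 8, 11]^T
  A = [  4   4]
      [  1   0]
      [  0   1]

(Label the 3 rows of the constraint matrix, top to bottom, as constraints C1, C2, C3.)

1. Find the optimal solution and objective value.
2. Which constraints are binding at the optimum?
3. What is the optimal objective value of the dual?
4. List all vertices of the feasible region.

1. x1 = 3.5, x2 = 11, z = 80
2. C1, C3
3. 80 (by strong duality, equal to the primal optimum)
4. (0, 0), (8, 0), (8, 6.5), (3.5, 11), (0, 11)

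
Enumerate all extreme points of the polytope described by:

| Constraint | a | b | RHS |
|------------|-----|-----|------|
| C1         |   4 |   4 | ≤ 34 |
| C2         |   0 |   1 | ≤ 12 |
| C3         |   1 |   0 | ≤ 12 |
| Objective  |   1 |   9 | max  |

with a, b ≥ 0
Each vertex is the intersection of two constraint boundaries that also satisfies all remaining constraints:
  a = 0 and b = 0 → (0, 0)
  4a + 4b = 34 and b = 0 → (8.5, 0)
  4a + 4b = 34 and a = 0 → (0, 8.5)

Vertices: (0, 0), (8.5, 0), (0, 8.5)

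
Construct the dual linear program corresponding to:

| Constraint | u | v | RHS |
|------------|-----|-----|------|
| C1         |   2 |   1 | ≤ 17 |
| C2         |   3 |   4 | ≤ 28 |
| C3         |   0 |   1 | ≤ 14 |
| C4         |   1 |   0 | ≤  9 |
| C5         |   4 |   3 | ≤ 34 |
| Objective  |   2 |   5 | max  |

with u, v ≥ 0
Minimize: z = 17y1 + 28y2 + 14y3 + 9y4 + 34y5

Subject to:
  C1: -2y1 - 3y2 - y4 - 4y5 ≤ -2
  C2: -y1 - 4y2 - y3 - 3y5 ≤ -5
  y1, y2, y3, y4, y5 ≥ 0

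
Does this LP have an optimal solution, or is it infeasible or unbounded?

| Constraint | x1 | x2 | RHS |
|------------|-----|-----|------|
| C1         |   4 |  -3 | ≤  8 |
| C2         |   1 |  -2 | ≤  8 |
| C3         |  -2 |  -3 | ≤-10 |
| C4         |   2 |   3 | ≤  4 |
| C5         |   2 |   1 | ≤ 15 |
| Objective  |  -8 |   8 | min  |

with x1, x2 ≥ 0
C4 requires 2x1 + 3x2 ≤ 4, while C3 (-2x1 - 3x2 ≤ -10) is equivalent to 2x1 + 3x2 ≥ 10. Together they would need 10 ≤ 2x1 + 3x2 ≤ 4, which is impossible since 10 > 4. No point satisfies all constraints.

Infeasible — the constraint set is empty.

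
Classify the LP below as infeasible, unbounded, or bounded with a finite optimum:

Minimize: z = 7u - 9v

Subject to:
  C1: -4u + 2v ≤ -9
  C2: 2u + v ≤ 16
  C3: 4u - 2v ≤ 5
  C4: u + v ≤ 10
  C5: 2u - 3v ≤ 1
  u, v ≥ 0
C3 requires 4u - 2v ≤ 5, while C1 (-4u + 2v ≤ -9) is equivalent to 4u - 2v ≥ 9. Together they would need 9 ≤ 4u - 2v ≤ 5, which is impossible since 9 > 5. No point satisfies all constraints.

Infeasible — the constraint set is empty.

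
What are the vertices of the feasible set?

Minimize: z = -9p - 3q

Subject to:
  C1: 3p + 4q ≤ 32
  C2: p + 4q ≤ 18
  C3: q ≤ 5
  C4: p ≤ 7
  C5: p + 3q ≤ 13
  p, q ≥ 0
Each vertex is the intersection of two constraint boundaries that also satisfies all remaining constraints:
  p = 0 and q = 0 → (0, 0)
  p = 7 and q = 0 → (7, 0)
  p = 7 and p + 3q = 13 → (7, 2)
  p + 3q = 13 and p = 0 → (0, 4.333)

Vertices: (0, 0), (7, 0), (7, 2), (0, 4.333)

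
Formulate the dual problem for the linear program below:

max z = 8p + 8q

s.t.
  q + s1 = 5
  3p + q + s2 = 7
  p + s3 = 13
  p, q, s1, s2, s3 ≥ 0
Minimize: z = 5y1 + 7y2 + 13y3

Subject to:
  C1: -3y2 - y3 ≤ -8
  C2: -y1 - y2 ≤ -8
  y1, y2, y3 ≥ 0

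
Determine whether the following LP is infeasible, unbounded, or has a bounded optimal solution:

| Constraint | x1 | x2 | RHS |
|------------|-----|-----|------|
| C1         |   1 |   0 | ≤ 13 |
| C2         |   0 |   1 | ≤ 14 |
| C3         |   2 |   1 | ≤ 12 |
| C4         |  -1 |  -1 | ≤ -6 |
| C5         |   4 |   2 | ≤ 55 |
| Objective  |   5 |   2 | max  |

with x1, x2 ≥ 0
The point (6, 0) satisfies every constraint, so the LP is feasible; the constraints give x1 ≤ 13 and x2 ≤ 14, which with x1, x2 ≥ 0 keep the feasible region inside a bounded box. A feasible, bounded LP attains a finite optimum at a vertex.

Evaluating z = 5x1 + 2x2 at each vertex:
  (6, 0): z = 30
  (0, 12): z = 24
  (0, 6): z = 12

Feasible with finite optimum z* = 30 at (6, 0).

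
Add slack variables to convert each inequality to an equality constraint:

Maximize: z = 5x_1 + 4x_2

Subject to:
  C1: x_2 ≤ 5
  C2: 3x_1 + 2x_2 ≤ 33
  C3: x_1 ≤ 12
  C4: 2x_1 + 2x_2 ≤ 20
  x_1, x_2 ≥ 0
max z = 5x_1 + 4x_2

s.t.
  x_2 + s1 = 5
  3x_1 + 2x_2 + s2 = 33
  x_1 + s3 = 12
  2x_1 + 2x_2 + s4 = 20
  x_1, x_2, s1, s2, s3, s4 ≥ 0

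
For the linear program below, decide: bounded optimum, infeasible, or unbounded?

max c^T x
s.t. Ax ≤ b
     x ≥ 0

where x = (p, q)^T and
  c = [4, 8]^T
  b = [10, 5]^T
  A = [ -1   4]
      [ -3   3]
Feasible point: (0, 0) satisfies every constraint, so the LP is feasible.
Direction d = (1, 0): for each constraint row a, a·d ≤ 0 —
  (-1)(1) + (4)(0) = -1 ≤ 0
  (-3)(1) + (3)(0) = -3 ≤ 0
and d ≥ 0, so (0, 0) + t·d stays feasible for every t ≥ 0. Along this ray z = 4p + 8q changes by 4 per unit t, so z → +∞.

Unbounded — the objective can increase without bound over the feasible region.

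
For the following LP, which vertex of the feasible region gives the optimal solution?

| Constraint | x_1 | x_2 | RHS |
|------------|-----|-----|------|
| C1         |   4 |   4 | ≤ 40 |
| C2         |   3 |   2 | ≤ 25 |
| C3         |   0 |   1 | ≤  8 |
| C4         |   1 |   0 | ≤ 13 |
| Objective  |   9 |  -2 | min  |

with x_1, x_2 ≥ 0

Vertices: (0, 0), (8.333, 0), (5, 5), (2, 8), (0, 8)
Evaluating z = 9x_1 - 2x_2 at each vertex:
  (0, 0): z = 0
  (8.333, 0): z = 75
  (5, 5): z = 35
  (2, 8): z = 2
  (0, 8): z = -16

The smallest value is z = -16, attained at (0, 8).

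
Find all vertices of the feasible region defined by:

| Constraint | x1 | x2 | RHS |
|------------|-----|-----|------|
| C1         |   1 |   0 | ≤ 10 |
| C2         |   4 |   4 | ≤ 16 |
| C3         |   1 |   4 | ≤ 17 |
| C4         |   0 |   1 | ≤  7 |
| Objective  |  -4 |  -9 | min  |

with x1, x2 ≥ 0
Each vertex is the intersection of two constraint boundaries that also satisfies all remaining constraints:
  x1 = 0 and x2 = 0 → (0, 0)
  4x1 + 4x2 = 16 and x2 = 0 → (4, 0)
  4x1 + 4x2 = 16 and x1 = 0 → (0, 4)

Vertices: (0, 0), (4, 0), (0, 4)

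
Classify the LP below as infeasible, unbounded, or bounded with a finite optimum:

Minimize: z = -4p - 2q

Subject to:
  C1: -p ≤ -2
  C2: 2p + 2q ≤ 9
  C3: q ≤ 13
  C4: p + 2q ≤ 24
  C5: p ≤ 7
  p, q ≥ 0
The point (4.5, 0) satisfies every constraint, so the LP is feasible; the constraints give p ≤ 7 and q ≤ 13, which with p, q ≥ 0 keep the feasible region inside a bounded box. A feasible, bounded LP attains a finite optimum at a vertex.

Evaluating z = -4p - 2q at each vertex:
  (2, 0): z = -8
  (4.5, 0): z = -18
  (2, 2.5): z = -13

Bounded optimum: z* = -18 at (4.5, 0).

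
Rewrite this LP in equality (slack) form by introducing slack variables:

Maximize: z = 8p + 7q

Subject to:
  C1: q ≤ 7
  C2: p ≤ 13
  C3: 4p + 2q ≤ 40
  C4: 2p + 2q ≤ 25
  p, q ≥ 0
max z = 8p + 7q

s.t.
  q + s1 = 7
  p + s2 = 13
  4p + 2q + s3 = 40
  2p + 2q + s4 = 25
  p, q, s1, s2, s3, s4 ≥ 0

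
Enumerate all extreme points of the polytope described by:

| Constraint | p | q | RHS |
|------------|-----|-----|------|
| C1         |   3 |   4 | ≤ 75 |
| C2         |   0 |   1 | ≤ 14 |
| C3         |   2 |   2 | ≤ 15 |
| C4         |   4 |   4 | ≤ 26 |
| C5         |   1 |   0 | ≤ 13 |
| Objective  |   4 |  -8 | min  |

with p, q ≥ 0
Each vertex is the intersection of two constraint boundaries that also satisfies all remaining constraints:
  p = 0 and q = 0 → (0, 0)
  4p + 4q = 26 and q = 0 → (6.5, 0)
  4p + 4q = 26 and p = 0 → (0, 6.5)

Vertices: (0, 0), (6.5, 0), (0, 6.5)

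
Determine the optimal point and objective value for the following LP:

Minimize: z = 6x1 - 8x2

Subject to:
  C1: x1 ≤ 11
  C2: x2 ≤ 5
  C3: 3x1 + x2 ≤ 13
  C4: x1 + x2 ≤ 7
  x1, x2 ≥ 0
Each vertex is the intersection of two constraint boundaries that also satisfies all remaining constraints:
  x1 = 0 and x2 = 0 → (0, 0)
  3x1 + x2 = 13 and x2 = 0 → (4.333, 0)
  3x1 + x2 = 13 and x1 + x2 = 7 → (3, 4)
  x2 = 5 and x1 + x2 = 7 → (2, 5)
  x2 = 5 and x1 = 0 → (0, 5)

Evaluating z = 6x1 - 8x2 at each vertex:
  (0, 0): z = 0
  (4.333, 0): z = 26
  (3, 4): z = -14
  (2, 5): z = -28
  (0, 5): z = -40

The minimum is at (0, 5) with z = -40.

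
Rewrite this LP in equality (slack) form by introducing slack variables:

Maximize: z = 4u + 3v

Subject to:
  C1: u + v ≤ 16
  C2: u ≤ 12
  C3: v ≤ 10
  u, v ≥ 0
max z = 4u + 3v

s.t.
  u + v + s1 = 16
  u + s2 = 12
  v + s3 = 10
  u, v, s1, s2, s3 ≥ 0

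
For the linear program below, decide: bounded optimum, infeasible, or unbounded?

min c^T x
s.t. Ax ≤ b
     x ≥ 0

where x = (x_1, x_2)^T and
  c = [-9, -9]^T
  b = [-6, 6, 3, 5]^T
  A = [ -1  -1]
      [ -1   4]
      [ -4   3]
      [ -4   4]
Feasible point: (4, 2) satisfies every constraint, so the LP is feasible.
Direction d = (1, 0): for each constraint row a, a·d ≤ 0 —
  (-1)(1) + (-1)(0) = -1 ≤ 0
  (-1)(1) + (4)(0) = -1 ≤ 0
  (-4)(1) + (3)(0) = -4 ≤ 0
  (-4)(1) + (4)(0) = -4 ≤ 0
and d ≥ 0, so (4, 2) + t·d stays feasible for every t ≥ 0. Along this ray z = -9x_1 - 9x_2 changes by -9 per unit t, so z → −∞.

The LP is unbounded; z can be made arbitrarily small.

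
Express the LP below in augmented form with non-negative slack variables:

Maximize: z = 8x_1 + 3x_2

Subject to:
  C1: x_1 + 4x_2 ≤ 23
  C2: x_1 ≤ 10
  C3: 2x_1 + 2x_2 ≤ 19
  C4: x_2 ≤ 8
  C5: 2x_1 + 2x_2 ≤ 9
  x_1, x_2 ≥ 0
max z = 8x_1 + 3x_2

s.t.
  x_1 + 4x_2 + s1 = 23
  x_1 + s2 = 10
  2x_1 + 2x_2 + s3 = 19
  x_2 + s4 = 8
  2x_1 + 2x_2 + s5 = 9
  x_1, x_2, s1, s2, s3, s4, s5 ≥ 0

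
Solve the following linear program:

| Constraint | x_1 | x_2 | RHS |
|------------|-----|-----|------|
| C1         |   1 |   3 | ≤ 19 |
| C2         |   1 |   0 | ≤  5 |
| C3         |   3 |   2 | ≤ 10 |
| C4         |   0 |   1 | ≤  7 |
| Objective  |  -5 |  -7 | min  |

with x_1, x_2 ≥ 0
Each vertex is the intersection of two constraint boundaries that also satisfies all remaining constraints:
  x_1 = 0 and x_2 = 0 → (0, 0)
  3x_1 + 2x_2 = 10 and x_2 = 0 → (3.333, 0)
  3x_1 + 2x_2 = 10 and x_1 = 0 → (0, 5)

Evaluating z = -5x_1 - 7x_2 at each vertex:
  (0, 0): z = 0
  (3.333, 0): z = -16.67
  (0, 5): z = -35

The minimum is at (0, 5) with z = -35.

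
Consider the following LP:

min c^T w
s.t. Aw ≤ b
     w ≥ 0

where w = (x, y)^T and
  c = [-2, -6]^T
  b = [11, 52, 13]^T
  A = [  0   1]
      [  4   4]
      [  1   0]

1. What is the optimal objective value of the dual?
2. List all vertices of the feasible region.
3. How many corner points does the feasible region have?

1. -70 (by strong duality, equal to the primal optimum)
2. (0, 0), (13, 0), (2, 11), (0, 11)
3. 4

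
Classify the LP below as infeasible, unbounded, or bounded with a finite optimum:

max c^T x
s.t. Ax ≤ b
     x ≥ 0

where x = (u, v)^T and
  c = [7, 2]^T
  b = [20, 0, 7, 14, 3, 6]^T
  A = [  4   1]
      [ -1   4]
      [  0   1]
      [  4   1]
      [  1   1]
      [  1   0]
The point (3, 0) satisfies every constraint, so the LP is feasible; the constraints give u ≤ 6 and v ≤ 7, which with u, v ≥ 0 keep the feasible region inside a bounded box. A feasible, bounded LP attains a finite optimum at a vertex.

Evaluating z = 7u + 2v at each vertex:
  (0, 0): z = 0
  (3, 0): z = 21
  (2.4, 0.6): z = 18

Feasible with finite optimum z* = 21 at (3, 0).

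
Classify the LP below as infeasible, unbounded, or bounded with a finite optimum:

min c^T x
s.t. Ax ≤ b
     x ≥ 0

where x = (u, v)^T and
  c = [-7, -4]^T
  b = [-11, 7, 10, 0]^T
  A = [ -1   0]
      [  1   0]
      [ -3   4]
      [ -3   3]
One constraint requires u ≤ 7, while the constraint -u ≤ -11 is equivalent to u ≥ 11. Together they would need 11 ≤ u ≤ 7, which is impossible since 11 > 7. No point satisfies all constraints.

Infeasible: no point satisfies all constraints simultaneously.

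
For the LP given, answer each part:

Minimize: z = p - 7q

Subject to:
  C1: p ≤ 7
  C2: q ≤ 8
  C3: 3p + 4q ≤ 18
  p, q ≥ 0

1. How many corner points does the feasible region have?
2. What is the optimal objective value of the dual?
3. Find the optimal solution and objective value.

1. 3
2. -31.5 (by strong duality, equal to the primal optimum)
3. p = 0, q = 4.5, z = -31.5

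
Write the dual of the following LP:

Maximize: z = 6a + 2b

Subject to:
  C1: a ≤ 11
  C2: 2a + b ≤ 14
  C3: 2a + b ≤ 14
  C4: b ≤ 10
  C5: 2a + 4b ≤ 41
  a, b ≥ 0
Minimize: z = 11y1 + 14y2 + 14y3 + 10y4 + 41y5

Subject to:
  C1: -y1 - 2y2 - 2y3 - 2y5 ≤ -6
  C2: -y2 - y3 - y4 - 4y5 ≤ -2
  y1, y2, y3, y4, y5 ≥ 0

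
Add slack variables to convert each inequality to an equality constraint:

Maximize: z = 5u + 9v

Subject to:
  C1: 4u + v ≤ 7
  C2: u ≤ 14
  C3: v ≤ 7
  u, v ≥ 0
max z = 5u + 9v

s.t.
  4u + v + s1 = 7
  u + s2 = 14
  v + s3 = 7
  u, v, s1, s2, s3 ≥ 0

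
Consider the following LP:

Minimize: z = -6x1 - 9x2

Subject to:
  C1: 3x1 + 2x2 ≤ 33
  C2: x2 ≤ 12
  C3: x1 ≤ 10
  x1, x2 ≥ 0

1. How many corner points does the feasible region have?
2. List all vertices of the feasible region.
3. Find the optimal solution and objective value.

1. 5
2. (0, 0), (10, 0), (10, 1.5), (3, 12), (0, 12)
3. x1 = 3, x2 = 12, z = -126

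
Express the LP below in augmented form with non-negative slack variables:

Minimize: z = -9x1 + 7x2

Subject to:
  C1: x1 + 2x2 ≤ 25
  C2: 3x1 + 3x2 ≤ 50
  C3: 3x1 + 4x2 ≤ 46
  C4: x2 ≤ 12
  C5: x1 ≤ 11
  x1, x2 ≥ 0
min z = -9x1 + 7x2

s.t.
  x1 + 2x2 + s1 = 25
  3x1 + 3x2 + s2 = 50
  3x1 + 4x2 + s3 = 46
  x2 + s4 = 12
  x1 + s5 = 11
  x1, x2, s1, s2, s3, s4, s5 ≥ 0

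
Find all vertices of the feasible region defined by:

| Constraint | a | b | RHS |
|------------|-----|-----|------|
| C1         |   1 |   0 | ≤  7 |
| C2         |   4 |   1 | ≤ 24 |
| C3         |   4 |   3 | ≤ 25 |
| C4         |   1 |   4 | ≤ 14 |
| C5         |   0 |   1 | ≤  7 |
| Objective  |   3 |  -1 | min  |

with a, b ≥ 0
Each vertex is the intersection of two constraint boundaries that also satisfies all remaining constraints:
  a = 0 and b = 0 → (0, 0)
  4a + b = 24 and b = 0 → (6, 0)
  4a + b = 24 and 4a + 3b = 25 → (5.875, 0.5)
  4a + 3b = 25 and a + 4b = 14 → (4.462, 2.385)
  a + 4b = 14 and a = 0 → (0, 3.5)

Vertices: (0, 0), (6, 0), (5.875, 0.5), (4.462, 2.385), (0, 3.5)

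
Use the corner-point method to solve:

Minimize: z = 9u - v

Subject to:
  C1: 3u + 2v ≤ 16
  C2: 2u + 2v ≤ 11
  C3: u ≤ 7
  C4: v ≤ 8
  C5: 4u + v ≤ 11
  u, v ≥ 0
u = 0, v = 5.5, z = -5.5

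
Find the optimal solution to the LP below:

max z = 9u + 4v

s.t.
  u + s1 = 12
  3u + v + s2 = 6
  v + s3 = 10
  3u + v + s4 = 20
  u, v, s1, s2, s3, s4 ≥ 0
u = 0, v = 6, z = 24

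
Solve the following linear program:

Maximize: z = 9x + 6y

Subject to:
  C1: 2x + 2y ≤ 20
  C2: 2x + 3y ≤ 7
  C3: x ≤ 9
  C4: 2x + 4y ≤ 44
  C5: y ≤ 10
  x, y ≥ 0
Each vertex is the intersection of two constraint boundaries that also satisfies all remaining constraints:
  x = 0 and y = 0 → (0, 0)
  2x + 3y = 7 and y = 0 → (3.5, 0)
  2x + 3y = 7 and x = 0 → (0, 2.333)

Evaluating z = 9x + 6y at each vertex:
  (0, 0): z = 0
  (3.5, 0): z = 31.5
  (0, 2.333): z = 14

The maximum is at (3.5, 0) with z = 31.5.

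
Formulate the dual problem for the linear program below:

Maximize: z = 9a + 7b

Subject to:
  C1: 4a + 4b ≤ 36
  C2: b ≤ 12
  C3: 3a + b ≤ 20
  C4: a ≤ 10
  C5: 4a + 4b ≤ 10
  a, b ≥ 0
Minimize: z = 36y1 + 12y2 + 20y3 + 10y4 + 10y5

Subject to:
  C1: -4y1 - 3y3 - y4 - 4y5 ≤ -9
  C2: -4y1 - y2 - y3 - 4y5 ≤ -7
  y1, y2, y3, y4, y5 ≥ 0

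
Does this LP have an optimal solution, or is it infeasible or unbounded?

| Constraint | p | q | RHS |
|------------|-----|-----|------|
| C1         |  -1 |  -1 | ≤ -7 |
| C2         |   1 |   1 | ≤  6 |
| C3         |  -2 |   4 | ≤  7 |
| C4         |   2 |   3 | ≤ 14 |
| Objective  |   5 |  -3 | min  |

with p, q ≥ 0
C2 requires p + q ≤ 6, while C1 (-p - q ≤ -7) is equivalent to p + q ≥ 7. Together they would need 7 ≤ p + q ≤ 6, which is impossible since 7 > 6. No point satisfies all constraints.

Infeasible — the constraint set is empty.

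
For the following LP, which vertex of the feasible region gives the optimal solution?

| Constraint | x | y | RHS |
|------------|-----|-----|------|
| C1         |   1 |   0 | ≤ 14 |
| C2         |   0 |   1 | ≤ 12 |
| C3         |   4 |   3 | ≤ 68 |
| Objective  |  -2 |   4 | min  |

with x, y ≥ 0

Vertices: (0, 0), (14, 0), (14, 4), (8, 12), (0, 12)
(14, 0) with z = -28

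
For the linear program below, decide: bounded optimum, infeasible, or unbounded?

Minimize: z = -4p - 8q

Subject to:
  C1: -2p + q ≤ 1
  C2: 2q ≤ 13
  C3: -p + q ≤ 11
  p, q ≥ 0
Feasible point: (0, 0) satisfies every constraint, so the LP is feasible.
Direction d = (1, 0): for each constraint row a, a·d ≤ 0 —
  (-2)(1) + (1)(0) = -2 ≤ 0
  (0)(1) + (2)(0) = 0 ≤ 0
  (-1)(1) + (1)(0) = -1 ≤ 0
and d ≥ 0, so (0, 0) + t·d stays feasible for every t ≥ 0. Along this ray z = -4p - 8q changes by -4 per unit t, so z → −∞.

Unbounded: there is a feasible ray along which z → −∞.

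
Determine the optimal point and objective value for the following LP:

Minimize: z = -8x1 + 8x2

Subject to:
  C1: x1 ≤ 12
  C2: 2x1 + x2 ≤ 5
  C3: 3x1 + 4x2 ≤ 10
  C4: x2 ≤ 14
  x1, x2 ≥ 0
x1 = 2.5, x2 = 0, z = -20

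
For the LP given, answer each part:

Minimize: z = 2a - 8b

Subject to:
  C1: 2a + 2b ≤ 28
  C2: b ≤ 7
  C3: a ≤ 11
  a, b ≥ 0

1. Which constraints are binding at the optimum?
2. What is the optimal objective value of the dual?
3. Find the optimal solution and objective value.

1. C2, a ≥ 0
2. -56 (by strong duality, equal to the primal optimum)
3. a = 0, b = 7, z = -56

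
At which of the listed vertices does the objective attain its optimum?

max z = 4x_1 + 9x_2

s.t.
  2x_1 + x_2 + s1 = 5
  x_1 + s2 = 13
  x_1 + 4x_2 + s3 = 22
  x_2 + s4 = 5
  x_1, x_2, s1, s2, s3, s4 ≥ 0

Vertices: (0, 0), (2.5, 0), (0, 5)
Evaluating z = 4x_1 + 9x_2 at each vertex:
  (0, 0): z = 0
  (2.5, 0): z = 10
  (0, 5): z = 45

The largest value is z = 45, attained at (0, 5).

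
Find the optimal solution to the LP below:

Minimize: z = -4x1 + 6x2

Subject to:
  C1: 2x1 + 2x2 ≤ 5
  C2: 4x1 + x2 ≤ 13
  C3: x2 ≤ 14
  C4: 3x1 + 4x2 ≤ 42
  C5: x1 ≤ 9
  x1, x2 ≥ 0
x1 = 2.5, x2 = 0, z = -10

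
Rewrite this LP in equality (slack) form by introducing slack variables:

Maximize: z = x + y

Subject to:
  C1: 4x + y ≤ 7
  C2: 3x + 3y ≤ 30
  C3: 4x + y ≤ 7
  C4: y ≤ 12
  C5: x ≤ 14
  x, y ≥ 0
max z = x + y

s.t.
  4x + y + s1 = 7
  3x + 3y + s2 = 30
  4x + y + s3 = 7
  y + s4 = 12
  x + s5 = 14
  x, y, s1, s2, s3, s4, s5 ≥ 0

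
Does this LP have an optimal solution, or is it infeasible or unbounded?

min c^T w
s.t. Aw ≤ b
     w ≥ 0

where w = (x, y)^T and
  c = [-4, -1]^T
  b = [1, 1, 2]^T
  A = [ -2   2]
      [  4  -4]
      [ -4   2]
Feasible point: (0, 0) satisfies every constraint, so the LP is feasible.
Direction d = (1, 1): for each constraint row a, a·d ≤ 0 —
  (-2)(1) + (2)(1) = 0 ≤ 0
  (4)(1) + (-4)(1) = 0 ≤ 0
  (-4)(1) + (2)(1) = -2 ≤ 0
and d ≥ 0, so (0, 0) + t·d stays feasible for every t ≥ 0. Along this ray z = -4x - y changes by -5 per unit t, so z → −∞.

The LP is unbounded; z can be made arbitrarily small.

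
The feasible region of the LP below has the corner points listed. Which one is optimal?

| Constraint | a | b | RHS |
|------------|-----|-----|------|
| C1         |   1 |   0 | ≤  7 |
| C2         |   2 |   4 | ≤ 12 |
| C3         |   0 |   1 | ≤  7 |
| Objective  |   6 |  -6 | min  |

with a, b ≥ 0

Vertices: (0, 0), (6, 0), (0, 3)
Evaluating z = 6a - 6b at each vertex:
  (0, 0): z = 0
  (6, 0): z = 36
  (0, 3): z = -18

The smallest value is z = -18, attained at (0, 3).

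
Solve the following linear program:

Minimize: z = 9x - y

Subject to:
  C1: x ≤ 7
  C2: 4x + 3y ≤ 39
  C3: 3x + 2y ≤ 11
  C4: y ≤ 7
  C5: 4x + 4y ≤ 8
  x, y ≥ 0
Each vertex is the intersection of two constraint boundaries that also satisfies all remaining constraints:
  x = 0 and y = 0 → (0, 0)
  4x + 4y = 8 and y = 0 → (2, 0)
  4x + 4y = 8 and x = 0 → (0, 2)

Evaluating z = 9x - y at each vertex:
  (0, 0): z = 0
  (2, 0): z = 18
  (0, 2): z = -2

The minimum is at (0, 2) with z = -2.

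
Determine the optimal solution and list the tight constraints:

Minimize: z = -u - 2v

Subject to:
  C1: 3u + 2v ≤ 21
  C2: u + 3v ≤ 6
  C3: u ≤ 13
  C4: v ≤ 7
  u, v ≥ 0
Optimal: u = 6, v = 0
Slack at optimum:
  C1: slack = 3
  C2: slack = 0 (binding)
  C3: slack = 7
  C4: slack = 7
  u ≥ 0: u = 6
  v ≥ 0: v = 0 (binding)
Binding constraints: C2, v ≥ 0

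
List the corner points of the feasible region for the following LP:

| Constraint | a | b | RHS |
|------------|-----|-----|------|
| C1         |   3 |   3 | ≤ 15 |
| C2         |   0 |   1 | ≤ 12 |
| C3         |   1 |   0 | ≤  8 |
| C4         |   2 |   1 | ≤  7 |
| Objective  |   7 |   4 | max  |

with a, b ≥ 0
Each vertex is the intersection of two constraint boundaries that also satisfies all remaining constraints:
  a = 0 and b = 0 → (0, 0)
  2a + b = 7 and b = 0 → (3.5, 0)
  3a + 3b = 15 and 2a + b = 7 → (2, 3)
  3a + 3b = 15 and a = 0 → (0, 5)

Vertices: (0, 0), (3.5, 0), (2, 3), (0, 5)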